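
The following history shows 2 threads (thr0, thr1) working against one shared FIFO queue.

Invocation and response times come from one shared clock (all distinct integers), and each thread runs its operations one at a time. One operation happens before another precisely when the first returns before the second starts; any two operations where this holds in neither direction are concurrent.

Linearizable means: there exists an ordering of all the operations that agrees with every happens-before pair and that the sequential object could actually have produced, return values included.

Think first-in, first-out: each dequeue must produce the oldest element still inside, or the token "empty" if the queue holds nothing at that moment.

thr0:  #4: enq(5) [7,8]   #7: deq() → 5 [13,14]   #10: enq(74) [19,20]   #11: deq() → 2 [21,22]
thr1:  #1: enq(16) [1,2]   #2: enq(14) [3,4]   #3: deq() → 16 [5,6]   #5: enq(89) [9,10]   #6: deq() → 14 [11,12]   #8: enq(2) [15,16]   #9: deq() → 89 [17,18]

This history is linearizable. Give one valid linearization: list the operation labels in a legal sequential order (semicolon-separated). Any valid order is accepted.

1. #1 enq(16), leaving queue <16>
2. #2 enq(14), leaving queue <16,14>
3. #3 deq() → 16, leaving queue <14>
4. #4 enq(5), leaving queue <14,5>
5. #5 enq(89), leaving queue <14,5,89>
6. #6 deq() → 14, leaving queue <5,89>
7. #7 deq() → 5, leaving queue <89>
8. #8 enq(2), leaving queue <89,2>
9. #9 deq() → 89, leaving queue <2>
10. #10 enq(74), leaving queue <2,74>
11. #11 deq() → 2, leaving queue <74>

#1; #2; #3; #4; #5; #6; #7; #8; #9; #10; #11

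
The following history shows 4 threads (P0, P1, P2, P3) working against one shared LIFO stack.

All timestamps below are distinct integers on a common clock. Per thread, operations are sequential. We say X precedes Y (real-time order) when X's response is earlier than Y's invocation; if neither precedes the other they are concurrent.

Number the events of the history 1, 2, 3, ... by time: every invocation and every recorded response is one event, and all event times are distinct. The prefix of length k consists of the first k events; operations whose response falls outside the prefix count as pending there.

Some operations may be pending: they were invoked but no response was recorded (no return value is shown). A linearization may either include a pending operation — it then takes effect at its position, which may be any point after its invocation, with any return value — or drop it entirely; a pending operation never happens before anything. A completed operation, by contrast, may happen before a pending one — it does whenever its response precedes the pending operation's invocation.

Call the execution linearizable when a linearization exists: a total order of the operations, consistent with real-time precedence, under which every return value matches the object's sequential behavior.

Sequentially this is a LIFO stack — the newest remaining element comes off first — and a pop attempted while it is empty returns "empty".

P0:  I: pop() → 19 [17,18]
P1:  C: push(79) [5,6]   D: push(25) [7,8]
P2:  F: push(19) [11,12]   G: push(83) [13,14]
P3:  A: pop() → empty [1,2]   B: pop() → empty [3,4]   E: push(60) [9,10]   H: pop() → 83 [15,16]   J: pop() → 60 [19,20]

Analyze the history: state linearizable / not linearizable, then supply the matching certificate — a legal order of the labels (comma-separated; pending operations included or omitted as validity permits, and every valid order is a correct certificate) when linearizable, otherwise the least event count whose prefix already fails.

linearizable — witness: A, B, C, D, E, F, G, H, I, J

after step 1 (A pop() → empty): stack <>
after step 2 (B pop() → empty): stack <>
after step 3 (C push(79)): stack <79>
after step 4 (D push(25)): stack <79,25>
after step 5 (E push(60)): stack <79,25,60>
after step 6 (F push(19)): stack <79,25,60,19>
after step 7 (G push(83)): stack <79,25,60,19,83>
after step 8 (H pop() → 83): stack <79,25,60,19>
after step 9 (I pop() → 19): stack <79,25,60>
after step 10 (J pop() → 60): stack <79,25>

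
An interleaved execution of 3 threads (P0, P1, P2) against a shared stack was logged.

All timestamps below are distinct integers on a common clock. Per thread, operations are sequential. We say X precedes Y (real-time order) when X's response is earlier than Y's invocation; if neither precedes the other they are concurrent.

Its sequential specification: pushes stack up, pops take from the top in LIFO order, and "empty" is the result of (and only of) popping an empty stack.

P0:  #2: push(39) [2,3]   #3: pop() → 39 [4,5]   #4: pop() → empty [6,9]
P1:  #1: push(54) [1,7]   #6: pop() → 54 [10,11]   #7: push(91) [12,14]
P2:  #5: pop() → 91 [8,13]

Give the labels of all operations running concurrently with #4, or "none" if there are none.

#4 spans [6,9]; an op avoiding the whole window 6..9 is ordered, any other is concurrent
#1 [1,7]: concurrent
#2 [2,3]: before
#3 [4,5]: before
#5 [8,13]: concurrent
#6 [10,11]: after
#7 [12,14]: after

#1, #5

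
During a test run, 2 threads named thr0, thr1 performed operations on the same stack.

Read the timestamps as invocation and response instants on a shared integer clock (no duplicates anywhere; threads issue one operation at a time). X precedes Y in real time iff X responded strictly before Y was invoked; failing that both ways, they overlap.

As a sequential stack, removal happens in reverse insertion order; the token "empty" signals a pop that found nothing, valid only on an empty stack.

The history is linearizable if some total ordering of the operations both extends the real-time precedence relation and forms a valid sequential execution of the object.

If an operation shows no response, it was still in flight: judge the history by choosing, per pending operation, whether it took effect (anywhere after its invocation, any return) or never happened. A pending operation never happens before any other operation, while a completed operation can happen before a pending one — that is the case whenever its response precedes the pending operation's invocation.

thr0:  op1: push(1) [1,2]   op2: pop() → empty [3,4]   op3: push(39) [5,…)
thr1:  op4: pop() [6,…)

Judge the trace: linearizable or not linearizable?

events 1..3 are fine; event 4 — the response of op2 at time 4 — makes the prefix non-linearizable
one real-time candidate order over the 2 completed operations — the stack replay rejects it
one such order, op1, op2, breaks at step 2 where op2 pop() → empty is illegal

not linearizable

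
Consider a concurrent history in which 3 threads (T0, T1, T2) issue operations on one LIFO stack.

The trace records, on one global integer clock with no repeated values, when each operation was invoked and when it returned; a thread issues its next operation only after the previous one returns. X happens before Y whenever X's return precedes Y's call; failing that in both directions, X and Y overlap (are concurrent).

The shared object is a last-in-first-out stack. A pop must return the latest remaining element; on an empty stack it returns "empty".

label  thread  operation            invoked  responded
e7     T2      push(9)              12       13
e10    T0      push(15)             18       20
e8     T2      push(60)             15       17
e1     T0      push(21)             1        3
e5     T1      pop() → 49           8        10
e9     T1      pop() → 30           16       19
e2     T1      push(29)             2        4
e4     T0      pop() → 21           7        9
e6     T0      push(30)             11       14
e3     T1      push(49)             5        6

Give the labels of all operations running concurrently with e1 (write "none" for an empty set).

concurrent with e1 ([1,3]): every op whose interval crosses 1..3
e2 [2,4]: concurrent
e3 [5,6]: after
e4 [7,9]: after
e5 [8,10]: after
e6 [11,14]: after
e7 [12,13]: after
e8 [15,17]: after
e9 [16,19]: after
e10 [18,20]: after

e2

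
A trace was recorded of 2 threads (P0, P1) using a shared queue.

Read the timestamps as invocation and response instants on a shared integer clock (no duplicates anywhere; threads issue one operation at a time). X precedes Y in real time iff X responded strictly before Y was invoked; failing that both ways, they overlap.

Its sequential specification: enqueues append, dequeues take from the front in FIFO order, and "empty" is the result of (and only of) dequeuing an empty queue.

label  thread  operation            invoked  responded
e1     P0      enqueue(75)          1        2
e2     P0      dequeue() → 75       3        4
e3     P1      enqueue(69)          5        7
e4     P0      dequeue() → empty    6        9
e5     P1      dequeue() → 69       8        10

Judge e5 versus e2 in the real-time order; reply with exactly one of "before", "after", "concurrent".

e5 spans [8,10], e2 spans [3,4]
resp(e2)=4 < inv(e5)=8

after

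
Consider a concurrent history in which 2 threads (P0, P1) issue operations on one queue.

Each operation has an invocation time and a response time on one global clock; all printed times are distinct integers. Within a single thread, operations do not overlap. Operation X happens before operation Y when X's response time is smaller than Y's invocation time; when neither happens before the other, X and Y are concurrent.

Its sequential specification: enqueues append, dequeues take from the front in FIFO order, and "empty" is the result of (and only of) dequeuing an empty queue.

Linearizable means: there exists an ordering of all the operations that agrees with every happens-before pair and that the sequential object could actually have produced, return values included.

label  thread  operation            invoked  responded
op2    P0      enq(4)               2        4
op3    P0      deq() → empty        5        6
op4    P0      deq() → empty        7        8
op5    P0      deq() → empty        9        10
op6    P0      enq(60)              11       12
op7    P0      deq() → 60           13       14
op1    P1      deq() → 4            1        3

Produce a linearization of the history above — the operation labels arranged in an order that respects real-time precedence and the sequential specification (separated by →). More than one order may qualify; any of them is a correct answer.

after step 1 (op2 enq(4)): queue <4>
after step 2 (op1 deq() → 4): queue <>
after step 3 (op3 deq() → empty): queue <>
after step 4 (op4 deq() → empty): queue <>
after step 5 (op5 deq() → empty): queue <>
after step 6 (op6 enq(60)): queue <60>
after step 7 (op7 deq() → 60): queue <>

op2 → op1 → op3 → op4 → op5 → op6 → op7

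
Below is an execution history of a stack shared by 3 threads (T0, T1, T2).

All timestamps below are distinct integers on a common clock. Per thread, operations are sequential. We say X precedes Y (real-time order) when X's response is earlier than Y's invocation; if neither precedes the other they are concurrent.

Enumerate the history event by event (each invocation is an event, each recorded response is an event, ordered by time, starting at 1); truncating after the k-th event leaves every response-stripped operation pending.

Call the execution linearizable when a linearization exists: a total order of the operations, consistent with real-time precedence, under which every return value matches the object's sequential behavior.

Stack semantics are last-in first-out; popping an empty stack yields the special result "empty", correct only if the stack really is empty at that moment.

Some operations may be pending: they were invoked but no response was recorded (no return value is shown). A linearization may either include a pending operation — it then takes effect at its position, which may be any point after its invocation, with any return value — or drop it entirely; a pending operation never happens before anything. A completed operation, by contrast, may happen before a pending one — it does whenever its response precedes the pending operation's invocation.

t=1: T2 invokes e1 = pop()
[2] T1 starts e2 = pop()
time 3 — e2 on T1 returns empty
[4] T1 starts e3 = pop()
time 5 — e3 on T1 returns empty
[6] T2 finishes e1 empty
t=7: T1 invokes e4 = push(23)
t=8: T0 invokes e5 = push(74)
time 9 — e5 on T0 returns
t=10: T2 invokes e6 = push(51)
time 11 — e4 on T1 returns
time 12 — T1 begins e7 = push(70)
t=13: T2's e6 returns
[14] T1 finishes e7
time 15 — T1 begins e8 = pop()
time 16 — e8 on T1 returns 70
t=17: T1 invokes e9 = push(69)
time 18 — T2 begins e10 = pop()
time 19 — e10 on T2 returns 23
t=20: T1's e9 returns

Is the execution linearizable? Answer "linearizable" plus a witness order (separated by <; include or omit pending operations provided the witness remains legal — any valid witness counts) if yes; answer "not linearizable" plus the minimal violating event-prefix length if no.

1. e1 pop() → empty, leaving stack <>
2. e2 pop() → empty, leaving stack <>
3. e3 pop() → empty, leaving stack <>
4. e5 push(74), leaving stack <74>
5. e6 push(51), leaving stack <74,51>
6. e4 push(23), leaving stack <74,51,23>
7. e7 push(70), leaving stack <74,51,23,70>
8. e8 pop() → 70, leaving stack <74,51,23>
9. e10 pop() → 23, leaving stack <74,51>
10. e9 push(69), leaving stack <74,51,69>

linearizable — witness: e1 < e2 < e3 < e5 < e6 < e4 < e7 < e8 < e10 < e9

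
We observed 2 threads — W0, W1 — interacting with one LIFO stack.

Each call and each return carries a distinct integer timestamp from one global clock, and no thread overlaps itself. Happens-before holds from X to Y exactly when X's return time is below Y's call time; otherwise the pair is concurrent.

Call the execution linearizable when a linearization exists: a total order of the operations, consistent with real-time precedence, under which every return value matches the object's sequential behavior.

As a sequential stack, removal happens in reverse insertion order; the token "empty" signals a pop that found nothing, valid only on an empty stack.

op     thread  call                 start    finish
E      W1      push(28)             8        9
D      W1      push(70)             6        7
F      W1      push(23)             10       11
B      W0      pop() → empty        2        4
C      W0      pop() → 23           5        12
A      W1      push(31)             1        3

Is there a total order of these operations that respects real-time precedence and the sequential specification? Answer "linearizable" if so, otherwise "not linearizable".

one valid linearization: B, A, D, E, F, C
1. B pop() → empty, leaving stack <>
2. A push(31), leaving stack <31>
3. D push(70), leaving stack <31,70>
4. E push(28), leaving stack <31,70,28>
5. F push(23), leaving stack <31,70,28,23>
6. C pop() → 23, leaving stack <31,70,28>

linearizable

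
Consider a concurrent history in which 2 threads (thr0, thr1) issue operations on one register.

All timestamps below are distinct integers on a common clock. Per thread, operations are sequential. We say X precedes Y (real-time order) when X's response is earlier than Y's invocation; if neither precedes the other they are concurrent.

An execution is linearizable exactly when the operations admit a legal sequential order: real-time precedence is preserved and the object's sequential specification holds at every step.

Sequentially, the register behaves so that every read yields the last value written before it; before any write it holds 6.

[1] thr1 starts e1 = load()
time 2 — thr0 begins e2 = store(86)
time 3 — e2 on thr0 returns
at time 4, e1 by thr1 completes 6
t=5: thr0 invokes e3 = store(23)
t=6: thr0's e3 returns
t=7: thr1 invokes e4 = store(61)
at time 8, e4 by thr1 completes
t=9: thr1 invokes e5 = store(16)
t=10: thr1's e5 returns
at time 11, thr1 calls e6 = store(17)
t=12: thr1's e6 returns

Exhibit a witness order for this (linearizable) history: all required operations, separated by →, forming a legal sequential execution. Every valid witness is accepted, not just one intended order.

e1 → e2 → e3 → e4 → e5 → e6

after step 1 (e1 load() → 6): value 6
after step 2 (e2 store(86)): value 86
after step 3 (e3 store(23)): value 23
after step 4 (e4 store(61)): value 61
after step 5 (e5 store(16)): value 16
after step 6 (e6 store(17)): value 17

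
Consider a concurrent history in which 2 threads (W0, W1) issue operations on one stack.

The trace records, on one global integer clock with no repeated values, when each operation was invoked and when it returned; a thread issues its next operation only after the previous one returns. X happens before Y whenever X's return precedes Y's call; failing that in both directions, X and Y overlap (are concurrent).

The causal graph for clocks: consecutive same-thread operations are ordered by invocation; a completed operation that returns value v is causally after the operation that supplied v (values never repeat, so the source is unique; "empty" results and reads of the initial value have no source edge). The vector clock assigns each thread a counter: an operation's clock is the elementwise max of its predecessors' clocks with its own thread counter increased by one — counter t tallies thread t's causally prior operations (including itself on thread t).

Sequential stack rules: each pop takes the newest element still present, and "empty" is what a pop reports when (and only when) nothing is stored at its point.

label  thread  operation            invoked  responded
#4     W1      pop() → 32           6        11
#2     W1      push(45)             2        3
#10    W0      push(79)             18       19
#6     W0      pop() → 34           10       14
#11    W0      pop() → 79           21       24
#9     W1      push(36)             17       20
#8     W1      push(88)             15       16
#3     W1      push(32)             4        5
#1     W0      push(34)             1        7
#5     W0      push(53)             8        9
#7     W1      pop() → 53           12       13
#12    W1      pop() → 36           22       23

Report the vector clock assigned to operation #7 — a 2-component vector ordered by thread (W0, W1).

invoked at 2, #2 has no predecessors; its own W1 bump gives (0, 1)
invoked at 1, #1 has no predecessors; its own W0 bump gives (1, 0)
#3 (invocation 4): componentwise max over VC(#2)=(0, 1), +1 at W1, giving (0, 2)
#5 (invocation 8): componentwise max over VC(#1)=(1, 0), +1 at W0, giving (2, 0)
#4 (invocation 6): componentwise max over VC(#3)=(0, 2), +1 at W1, giving (0, 3)
#6 (invocation 10): componentwise max over VC(#1)=(1, 0), VC(#5)=(2, 0), +1 at W0, giving (3, 0)
#10 (invocation 18): componentwise max over VC(#6)=(3, 0), +1 at W0, giving (4, 0)
#11 (invocation 21): componentwise max over VC(#10)=(4, 0), +1 at W0, giving (5, 0)
#7 (invocation 12): componentwise max over VC(#4)=(0, 3), VC(#5)=(2, 0), +1 at W1, giving (2, 4)
#8 (invocation 15): componentwise max over VC(#7)=(2, 4), +1 at W1, giving (2, 5)
#9 (invocation 17): componentwise max over VC(#8)=(2, 5), +1 at W1, giving (2, 6)
#12 (invocation 22): componentwise max over VC(#9)=(2, 6), +1 at W1, giving (2, 7)
target: VC(#7) = (2, 4)

(2, 4)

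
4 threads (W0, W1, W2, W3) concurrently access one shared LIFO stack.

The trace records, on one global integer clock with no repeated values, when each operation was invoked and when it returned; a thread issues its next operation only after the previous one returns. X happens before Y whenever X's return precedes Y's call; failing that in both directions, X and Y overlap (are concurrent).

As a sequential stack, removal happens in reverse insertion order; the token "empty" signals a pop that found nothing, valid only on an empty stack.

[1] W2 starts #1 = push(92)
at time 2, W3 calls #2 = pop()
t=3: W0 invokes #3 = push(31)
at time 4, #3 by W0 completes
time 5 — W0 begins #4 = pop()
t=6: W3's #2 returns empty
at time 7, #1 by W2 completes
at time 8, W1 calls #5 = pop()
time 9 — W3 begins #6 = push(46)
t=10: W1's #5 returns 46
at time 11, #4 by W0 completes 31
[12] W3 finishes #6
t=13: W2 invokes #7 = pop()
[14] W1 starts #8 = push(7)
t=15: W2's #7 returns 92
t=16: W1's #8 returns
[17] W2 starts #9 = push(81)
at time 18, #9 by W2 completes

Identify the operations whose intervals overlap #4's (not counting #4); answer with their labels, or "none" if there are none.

#4 runs from 5 to 11; window-overlapping ops are concurrent
#1 [1,7]: concurrent
#2 [2,6]: concurrent
#3 [3,4]: before
#5 [8,10]: concurrent
#6 [9,12]: concurrent
#7 [13,15]: after
#8 [14,16]: after
#9 [17,18]: after

#1, #2, #5, #6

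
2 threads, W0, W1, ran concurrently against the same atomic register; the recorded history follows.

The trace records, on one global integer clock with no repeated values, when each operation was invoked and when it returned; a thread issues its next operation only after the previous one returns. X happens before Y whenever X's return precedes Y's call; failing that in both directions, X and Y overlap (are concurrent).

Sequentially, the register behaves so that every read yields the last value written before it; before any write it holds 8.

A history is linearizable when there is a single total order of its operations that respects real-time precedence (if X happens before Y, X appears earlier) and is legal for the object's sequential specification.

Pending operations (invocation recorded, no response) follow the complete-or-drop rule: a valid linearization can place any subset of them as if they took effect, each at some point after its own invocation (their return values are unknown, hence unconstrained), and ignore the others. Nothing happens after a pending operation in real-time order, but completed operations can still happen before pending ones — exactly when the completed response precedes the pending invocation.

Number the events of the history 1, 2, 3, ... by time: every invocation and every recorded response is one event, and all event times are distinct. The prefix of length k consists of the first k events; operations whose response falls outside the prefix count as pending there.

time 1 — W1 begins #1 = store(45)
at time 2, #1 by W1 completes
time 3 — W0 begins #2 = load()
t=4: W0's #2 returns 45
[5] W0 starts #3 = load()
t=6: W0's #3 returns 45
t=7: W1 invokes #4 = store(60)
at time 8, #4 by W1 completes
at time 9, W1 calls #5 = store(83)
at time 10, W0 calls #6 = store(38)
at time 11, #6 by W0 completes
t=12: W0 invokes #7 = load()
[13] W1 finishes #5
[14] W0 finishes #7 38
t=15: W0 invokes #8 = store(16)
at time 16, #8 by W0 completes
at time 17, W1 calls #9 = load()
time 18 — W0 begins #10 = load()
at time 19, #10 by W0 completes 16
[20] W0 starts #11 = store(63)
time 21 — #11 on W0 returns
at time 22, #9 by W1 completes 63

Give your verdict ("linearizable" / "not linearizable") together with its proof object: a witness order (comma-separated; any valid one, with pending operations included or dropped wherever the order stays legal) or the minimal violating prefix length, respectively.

1. #1 store(45), leaving value 45
2. #2 load() → 45, leaving value 45
3. #3 load() → 45, leaving value 45
4. #4 store(60), leaving value 60
5. #5 store(83), leaving value 83
6. #6 store(38), leaving value 38
7. #7 load() → 38, leaving value 38
8. #8 store(16), leaving value 16
9. #10 load() → 16, leaving value 16
10. #11 store(63), leaving value 63
11. #9 load() → 63, leaving value 63

linearizable — witness: #1, #2, #3, #4, #5, #6, #7, #8, #10, #11, #9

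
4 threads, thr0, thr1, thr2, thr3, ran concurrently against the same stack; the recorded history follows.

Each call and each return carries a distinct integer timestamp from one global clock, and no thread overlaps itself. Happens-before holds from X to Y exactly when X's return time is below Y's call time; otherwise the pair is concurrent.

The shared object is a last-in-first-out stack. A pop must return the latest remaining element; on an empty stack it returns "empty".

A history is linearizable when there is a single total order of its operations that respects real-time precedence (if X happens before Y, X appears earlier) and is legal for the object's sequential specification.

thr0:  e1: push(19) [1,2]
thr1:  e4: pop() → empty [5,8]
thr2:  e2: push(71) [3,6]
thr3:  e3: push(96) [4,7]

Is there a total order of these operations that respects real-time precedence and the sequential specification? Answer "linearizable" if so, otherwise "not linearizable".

through event 7 a valid linearization exists; event 8 (e4 responding at time 8) ends that
4 completed operations, 6 real-time-consistent orders — every stack replay fails
e.g. e1, e2, e3, e4: illegal at step 4, since e4 pop() → empty cannot apply there
e.g. e1, e2, e4, e3: illegal at step 3, since e4 pop() → empty cannot apply there

not linearizable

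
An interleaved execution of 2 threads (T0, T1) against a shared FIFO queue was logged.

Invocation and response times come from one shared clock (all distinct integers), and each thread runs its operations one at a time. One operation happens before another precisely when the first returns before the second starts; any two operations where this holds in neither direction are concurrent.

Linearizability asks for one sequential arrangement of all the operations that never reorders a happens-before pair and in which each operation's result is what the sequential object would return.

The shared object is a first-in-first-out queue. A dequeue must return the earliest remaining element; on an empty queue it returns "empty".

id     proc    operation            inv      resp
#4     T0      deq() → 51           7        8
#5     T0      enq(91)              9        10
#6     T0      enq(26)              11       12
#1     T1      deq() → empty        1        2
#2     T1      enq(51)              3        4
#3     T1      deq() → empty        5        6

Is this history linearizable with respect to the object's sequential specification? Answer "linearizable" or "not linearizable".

through event 5 a valid linearization exists; event 6 (#3 responding at time 6) ends that
exhaustive check: the 3 completed FIFO queue ops admit one real-time order; illegal
take #1, #2, #3: step 3 already fails, because #3 deq() → empty cannot occur there

not linearizable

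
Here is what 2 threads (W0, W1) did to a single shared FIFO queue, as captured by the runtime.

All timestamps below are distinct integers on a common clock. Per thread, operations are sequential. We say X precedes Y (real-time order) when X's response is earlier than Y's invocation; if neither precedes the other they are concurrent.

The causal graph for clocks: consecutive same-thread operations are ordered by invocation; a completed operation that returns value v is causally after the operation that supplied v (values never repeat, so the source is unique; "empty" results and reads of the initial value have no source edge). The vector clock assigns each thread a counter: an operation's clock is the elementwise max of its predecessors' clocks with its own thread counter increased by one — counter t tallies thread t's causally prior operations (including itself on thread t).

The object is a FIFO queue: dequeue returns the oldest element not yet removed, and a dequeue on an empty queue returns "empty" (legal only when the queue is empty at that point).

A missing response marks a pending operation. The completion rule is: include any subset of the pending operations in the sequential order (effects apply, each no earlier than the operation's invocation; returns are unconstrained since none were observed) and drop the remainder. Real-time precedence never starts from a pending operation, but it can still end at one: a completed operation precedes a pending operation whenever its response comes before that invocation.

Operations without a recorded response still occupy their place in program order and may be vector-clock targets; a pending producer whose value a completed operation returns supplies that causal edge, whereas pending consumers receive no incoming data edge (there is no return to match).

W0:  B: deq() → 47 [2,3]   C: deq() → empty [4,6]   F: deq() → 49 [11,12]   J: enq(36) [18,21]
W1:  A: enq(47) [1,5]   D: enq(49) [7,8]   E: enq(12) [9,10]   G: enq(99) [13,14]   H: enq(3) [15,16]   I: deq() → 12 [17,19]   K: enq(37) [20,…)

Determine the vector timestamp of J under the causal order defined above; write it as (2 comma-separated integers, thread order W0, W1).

(4, 2)

A, invoked 1, has no incoming edges; only W1's bump applies → (0, 1)
D (invocation 7): componentwise max over VC(A)=(0, 1), +1 at W1, giving (0, 2)
B (invocation 2): componentwise max over VC(A)=(0, 1), +1 at W0, giving (1, 1)
E (invocation 9): componentwise max over VC(D)=(0, 2), +1 at W1, giving (0, 3)
C (invocation 4): componentwise max over VC(B)=(1, 1), +1 at W0, giving (2, 1)
G (invocation 13): componentwise max over VC(E)=(0, 3), +1 at W1, giving (0, 4)
H (invocation 15): componentwise max over VC(G)=(0, 4), +1 at W1, giving (0, 5)
F (invocation 11): componentwise max over VC(C)=(2, 1), VC(D)=(0, 2), +1 at W0, giving (3, 2)
I (invocation 17): componentwise max over VC(E)=(0, 3), VC(H)=(0, 5), +1 at W1, giving (0, 6)
J (invocation 18): componentwise max over VC(F)=(3, 2), +1 at W0, giving (4, 2)
K (invocation 20): componentwise max over VC(I)=(0, 6), +1 at W1, giving (0, 7)
target: VC(J) = (4, 2)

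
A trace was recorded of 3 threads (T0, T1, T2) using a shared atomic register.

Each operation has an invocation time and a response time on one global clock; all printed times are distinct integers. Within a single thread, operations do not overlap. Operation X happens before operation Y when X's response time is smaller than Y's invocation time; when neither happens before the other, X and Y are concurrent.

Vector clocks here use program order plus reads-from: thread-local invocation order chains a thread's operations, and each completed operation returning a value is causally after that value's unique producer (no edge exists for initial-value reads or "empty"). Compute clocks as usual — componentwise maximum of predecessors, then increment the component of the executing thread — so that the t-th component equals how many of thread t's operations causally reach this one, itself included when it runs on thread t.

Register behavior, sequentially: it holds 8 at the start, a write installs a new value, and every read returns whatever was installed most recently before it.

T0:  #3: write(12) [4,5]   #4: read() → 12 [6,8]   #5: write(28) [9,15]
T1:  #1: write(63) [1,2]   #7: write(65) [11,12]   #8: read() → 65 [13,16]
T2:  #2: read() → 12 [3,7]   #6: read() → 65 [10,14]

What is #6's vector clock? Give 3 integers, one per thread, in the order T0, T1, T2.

invoked at 1, #1 has no predecessors; its own T1 bump gives (0, 1, 0)
invoked at 4, #3 has no predecessors; its own T0 bump gives (1, 0, 0)
VC(#7, invoked at 11): max of VC(#1)=(0, 1, 0), then +1 on thread T1 → (0, 2, 0)
VC(#2, invoked at 3): max of VC(#3)=(1, 0, 0), then +1 on thread T2 → (1, 0, 1)
VC(#4, invoked at 6): max of VC(#3)=(1, 0, 0), then +1 on thread T0 → (2, 0, 0)
VC(#8, invoked at 13): max of VC(#7)=(0, 2, 0), then +1 on thread T1 → (0, 3, 0)
VC(#5, invoked at 9): max of VC(#4)=(2, 0, 0), then +1 on thread T0 → (3, 0, 0)
VC(#6, invoked at 10): max of VC(#2)=(1, 0, 1), VC(#7)=(0, 2, 0), then +1 on thread T2 → (1, 2, 2)
target: VC(#6) = (1, 2, 2)

(1, 2, 2)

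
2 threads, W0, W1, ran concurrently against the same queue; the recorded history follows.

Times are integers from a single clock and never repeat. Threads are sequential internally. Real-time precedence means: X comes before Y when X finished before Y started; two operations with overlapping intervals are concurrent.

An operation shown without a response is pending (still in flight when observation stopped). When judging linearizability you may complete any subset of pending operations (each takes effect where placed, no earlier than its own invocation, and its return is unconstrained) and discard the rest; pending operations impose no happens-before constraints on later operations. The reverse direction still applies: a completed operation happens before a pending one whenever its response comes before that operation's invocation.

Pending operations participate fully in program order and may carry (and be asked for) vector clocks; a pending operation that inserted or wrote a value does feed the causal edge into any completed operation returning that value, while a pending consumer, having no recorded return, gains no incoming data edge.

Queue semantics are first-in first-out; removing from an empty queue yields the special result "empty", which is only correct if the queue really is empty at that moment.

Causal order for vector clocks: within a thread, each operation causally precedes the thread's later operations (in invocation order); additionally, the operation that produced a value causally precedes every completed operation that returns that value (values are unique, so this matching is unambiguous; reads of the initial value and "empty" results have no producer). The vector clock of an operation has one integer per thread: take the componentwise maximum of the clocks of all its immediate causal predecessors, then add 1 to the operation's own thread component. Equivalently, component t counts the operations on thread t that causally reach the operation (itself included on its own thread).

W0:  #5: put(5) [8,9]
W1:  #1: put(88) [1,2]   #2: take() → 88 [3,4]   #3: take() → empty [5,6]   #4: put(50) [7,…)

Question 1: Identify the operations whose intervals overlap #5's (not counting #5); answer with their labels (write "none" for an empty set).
Answer: #4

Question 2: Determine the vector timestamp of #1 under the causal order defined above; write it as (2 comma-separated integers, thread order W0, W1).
Answer: (0, 1)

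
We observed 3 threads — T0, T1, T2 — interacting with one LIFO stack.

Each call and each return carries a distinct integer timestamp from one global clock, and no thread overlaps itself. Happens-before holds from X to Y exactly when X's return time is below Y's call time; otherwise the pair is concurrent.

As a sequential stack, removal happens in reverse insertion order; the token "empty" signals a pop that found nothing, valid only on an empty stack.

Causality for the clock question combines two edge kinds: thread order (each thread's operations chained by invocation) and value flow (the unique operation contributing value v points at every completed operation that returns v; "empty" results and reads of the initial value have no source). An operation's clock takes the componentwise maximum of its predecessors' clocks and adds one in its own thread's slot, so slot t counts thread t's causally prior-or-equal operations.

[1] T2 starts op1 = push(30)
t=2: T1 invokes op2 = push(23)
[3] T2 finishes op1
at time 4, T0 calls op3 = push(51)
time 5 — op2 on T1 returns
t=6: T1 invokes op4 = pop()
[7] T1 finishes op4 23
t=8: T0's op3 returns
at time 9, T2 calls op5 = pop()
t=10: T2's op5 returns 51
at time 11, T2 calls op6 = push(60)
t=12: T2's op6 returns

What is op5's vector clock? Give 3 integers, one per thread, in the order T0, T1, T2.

invoked at 1, op1 has no predecessors; its own T2 bump gives (0, 0, 1)
invoked at 2, op2 has no predecessors; its own T1 bump gives (0, 1, 0)
invoked at 4, op3 has no predecessors; its own T0 bump gives (1, 0, 0)
from VC(op2)=(0, 1, 0), op4 (invoked 6) maxes components and bumps T1 → (0, 2, 0)
from VC(op1)=(0, 0, 1), VC(op3)=(1, 0, 0), op5 (invoked 9) maxes components and bumps T2 → (1, 0, 2)
from VC(op5)=(1, 0, 2), op6 (invoked 11) maxes components and bumps T2 → (1, 0, 3)
target: VC(op5) = (1, 0, 2)

(1, 0, 2)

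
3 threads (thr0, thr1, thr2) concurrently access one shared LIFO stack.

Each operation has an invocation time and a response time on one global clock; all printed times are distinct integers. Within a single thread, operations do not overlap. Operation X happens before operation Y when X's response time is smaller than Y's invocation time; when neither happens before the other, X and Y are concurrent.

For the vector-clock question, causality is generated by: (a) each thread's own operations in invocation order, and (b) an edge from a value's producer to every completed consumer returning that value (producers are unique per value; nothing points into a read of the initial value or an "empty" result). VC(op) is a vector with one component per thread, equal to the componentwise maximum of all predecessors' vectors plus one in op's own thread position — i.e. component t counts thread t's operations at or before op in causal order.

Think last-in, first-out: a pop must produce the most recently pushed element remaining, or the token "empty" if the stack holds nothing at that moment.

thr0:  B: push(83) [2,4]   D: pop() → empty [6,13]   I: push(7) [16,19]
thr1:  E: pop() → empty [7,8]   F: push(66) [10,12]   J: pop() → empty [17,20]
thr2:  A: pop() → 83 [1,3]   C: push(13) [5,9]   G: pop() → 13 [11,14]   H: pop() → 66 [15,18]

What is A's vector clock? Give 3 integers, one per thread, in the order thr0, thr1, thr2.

(1, 0, 1)

root op E, invoked 7: fresh clock plus thr1's own tick → (0, 1, 0)
root op B, invoked 2: fresh clock plus thr0's own tick → (1, 0, 0)
invoked at 10, F merges VC(E)=(0, 1, 0) and bumps thr1's slot → (0, 2, 0)
invoked at 1, A merges VC(B)=(1, 0, 0) and bumps thr2's slot → (1, 0, 1)
invoked at 6, D merges VC(B)=(1, 0, 0) and bumps thr0's slot → (2, 0, 0)
invoked at 17, J merges VC(F)=(0, 2, 0) and bumps thr1's slot → (0, 3, 0)
invoked at 5, C merges VC(A)=(1, 0, 1) and bumps thr2's slot → (1, 0, 2)
invoked at 16, I merges VC(D)=(2, 0, 0) and bumps thr0's slot → (3, 0, 0)
invoked at 11, G merges VC(C)=(1, 0, 2) and bumps thr2's slot → (1, 0, 3)
invoked at 15, H merges VC(F)=(0, 2, 0), VC(G)=(1, 0, 3) and bumps thr2's slot → (1, 2, 4)
target: VC(A) = (1, 0, 1)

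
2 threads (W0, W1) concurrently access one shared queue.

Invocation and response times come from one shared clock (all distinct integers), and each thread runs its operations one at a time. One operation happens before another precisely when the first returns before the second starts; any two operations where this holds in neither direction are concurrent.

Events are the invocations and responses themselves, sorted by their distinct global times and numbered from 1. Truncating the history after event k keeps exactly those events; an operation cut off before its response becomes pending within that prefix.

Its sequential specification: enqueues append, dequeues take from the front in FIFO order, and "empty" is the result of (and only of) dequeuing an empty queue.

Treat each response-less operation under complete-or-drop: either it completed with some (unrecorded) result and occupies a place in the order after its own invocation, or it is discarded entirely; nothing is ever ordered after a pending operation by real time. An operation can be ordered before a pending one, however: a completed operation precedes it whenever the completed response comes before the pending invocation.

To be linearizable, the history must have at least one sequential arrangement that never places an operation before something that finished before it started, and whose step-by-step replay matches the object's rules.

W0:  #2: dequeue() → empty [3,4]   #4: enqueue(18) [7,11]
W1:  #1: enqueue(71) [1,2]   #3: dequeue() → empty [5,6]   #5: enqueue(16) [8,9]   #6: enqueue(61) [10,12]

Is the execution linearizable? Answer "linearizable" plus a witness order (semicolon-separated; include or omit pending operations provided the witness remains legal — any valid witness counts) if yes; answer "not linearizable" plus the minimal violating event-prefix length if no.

prefix check: 1..3 passes, 1..4 fails once #2's time-4 response joins
exhaustive check: the 2 completed queue ops admit one real-time order; illegal
sample order #1, #2 stalls at step 2 — #2 dequeue() → empty has no legal effect

not linearizable — minimal violating prefix: 4 events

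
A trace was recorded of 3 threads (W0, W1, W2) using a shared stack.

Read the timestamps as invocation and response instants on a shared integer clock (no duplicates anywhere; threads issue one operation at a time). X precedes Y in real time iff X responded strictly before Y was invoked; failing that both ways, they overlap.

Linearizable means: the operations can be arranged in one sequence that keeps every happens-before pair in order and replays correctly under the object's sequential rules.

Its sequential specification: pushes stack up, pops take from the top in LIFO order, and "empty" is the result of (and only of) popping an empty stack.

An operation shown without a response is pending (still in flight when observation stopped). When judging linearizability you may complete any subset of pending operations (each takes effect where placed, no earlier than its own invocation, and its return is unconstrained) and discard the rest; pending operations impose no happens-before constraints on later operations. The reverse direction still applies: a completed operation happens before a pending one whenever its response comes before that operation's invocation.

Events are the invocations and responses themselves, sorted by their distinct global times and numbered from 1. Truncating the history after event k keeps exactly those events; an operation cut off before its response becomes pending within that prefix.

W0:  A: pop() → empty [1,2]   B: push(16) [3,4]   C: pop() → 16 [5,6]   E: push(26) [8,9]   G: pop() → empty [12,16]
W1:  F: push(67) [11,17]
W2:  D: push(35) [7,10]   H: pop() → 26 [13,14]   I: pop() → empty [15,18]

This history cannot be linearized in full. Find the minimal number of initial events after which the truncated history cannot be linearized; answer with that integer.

a valid linearization of events 1..17 exists, for instance A, B, C, D, E, H, I, G, F:
step 1: A pop() → empty — stack <>
step 2: B push(16) — stack <16>
step 3: C pop() → 16 — stack <>
step 4: D push(35) — stack <35>
step 5: E push(26) — stack <35,26>
step 6: H pop() → 26 — stack <35>
step 7: I pop() (pending, included) — stack <>
step 8: G pop() → empty — stack <>
step 9: F push(67) — stack <67>
adding event 18 (I responds at 18) leaves no legal real-time order
for example A, B, C, D, E, F, G, H, I fails at step 7: G pop() → empty is not legal there
for example A, B, C, D, E, F, H, G, I fails at step 7: H pop() → 26 is not legal there

18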